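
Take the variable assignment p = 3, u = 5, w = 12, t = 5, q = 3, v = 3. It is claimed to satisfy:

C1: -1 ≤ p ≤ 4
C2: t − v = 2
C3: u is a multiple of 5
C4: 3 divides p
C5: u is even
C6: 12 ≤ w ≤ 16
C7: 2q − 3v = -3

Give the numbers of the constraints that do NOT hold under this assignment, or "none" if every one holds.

C1: p = 3 lies in [-1, 4] — OK.
C2: t − v = 5 − 3 = 2 — OK.
C3: 5 / 5 = 1, so 5 divides 5 — OK.
C4: 3 / 3 = 1, so 3 divides 3 — OK.
C5: u = 5 is odd — violated.
C6: w = 12 lies in [12, 16] — OK.
C7: 2q − 3v = 2(3) − 3(3) = -3 — OK.

Constraint 5 does not hold.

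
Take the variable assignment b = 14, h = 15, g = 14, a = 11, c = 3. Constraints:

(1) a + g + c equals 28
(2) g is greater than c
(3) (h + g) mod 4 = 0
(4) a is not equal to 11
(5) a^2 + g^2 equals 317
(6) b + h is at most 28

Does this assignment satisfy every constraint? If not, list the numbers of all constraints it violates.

(1) a + g + c = 11 + 14 + 3 = 28  ✓
(2) g = 14, c = 3; 14 > 3  ✓
(3) h + g = 29; 29 mod 4 = 1, not 0  ✗
(4) a = 11, but 11 is required to differ  ✗
(5) a^2 + g^2 = 11^2 + 14^2 = 121 + 196 = 317  ✓
(6) b + h = 14 + 15 = 29; 29 > 28, bound 28 not met  ✗

The assignment fails constraints 3, 4, 6.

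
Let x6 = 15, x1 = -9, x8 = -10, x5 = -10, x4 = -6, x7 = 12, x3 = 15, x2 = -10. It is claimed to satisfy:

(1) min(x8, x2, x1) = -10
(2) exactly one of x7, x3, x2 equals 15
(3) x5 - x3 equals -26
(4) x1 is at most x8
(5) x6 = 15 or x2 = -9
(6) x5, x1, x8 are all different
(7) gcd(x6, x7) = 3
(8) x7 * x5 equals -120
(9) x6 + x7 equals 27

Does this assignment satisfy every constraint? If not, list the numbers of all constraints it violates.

Constraints 3, 4, and 6 do not hold.

(1) min(-10, -10, -9) = -10 — satisfied.
(2) x7=12, x3=15, x2=-10; 1 of them equals 15 — satisfied.
(3) x5 - x3 = -10 - 15 = -25, not -26 — violated.
(4) x1 = -9, x8 = -10; -9 > -10 (want ≤) — violated.
(5) x6 = 15 = 15 (first disjunct) — satisfied.
(6) x5 = x8 = -10, not all different — violated.
(7) gcd(15, 12) = 3 — satisfied.
(8) x7 * x5 = 12 * (-10) = -120 — satisfied.
(9) x6 + x7 = 15 + 12 = 27 — satisfied.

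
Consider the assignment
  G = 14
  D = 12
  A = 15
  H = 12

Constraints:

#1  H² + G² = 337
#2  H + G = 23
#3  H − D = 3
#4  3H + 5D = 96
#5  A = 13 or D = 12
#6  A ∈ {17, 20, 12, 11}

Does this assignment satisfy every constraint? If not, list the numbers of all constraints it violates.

No — constraints 1, 2, 3, 6 are not satisfied.

#1 H² + G² = 12² + 14² = 144 + 196 = 340, not 337 — violated.
#2 H + G = 12 + 14 = 26, not 23 — violated.
#3 H − D = 12 − 12 = 0, not 3 — violated.
#4 3H + 5D = 3(12) + 5(12) = 96 — satisfied.
#5 A = 15 ≠ 13, but D = 12 = 12 (second disjunct) — satisfied.
#6 A = 15 is not in {17, 20, 12, 11} — violated.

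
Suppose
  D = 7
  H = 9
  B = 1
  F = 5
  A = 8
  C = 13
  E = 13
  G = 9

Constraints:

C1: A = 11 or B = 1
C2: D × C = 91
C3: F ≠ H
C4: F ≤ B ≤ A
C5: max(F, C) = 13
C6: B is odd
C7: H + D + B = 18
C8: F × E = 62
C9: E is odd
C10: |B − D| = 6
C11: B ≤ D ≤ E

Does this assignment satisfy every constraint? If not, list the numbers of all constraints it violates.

Violated: 4, 7, and 8.

C1: A = 8 ≠ 11, but B = 1 = 1 (second disjunct)  holds
C2: D × C = 7 × 13 = 91  holds
C3: F = 5, H = 9; distinct  holds
C4: values 5, 1, 8; F = 5 is not ≤ B = 1  fails
C5: max(5, 13) = 13  holds
C6: B = 1 is odd  holds
C7: H + D + B = 9 + 7 + 1 = 17, not 18  fails
C8: F × E = 5 × 13 = 65, not 62  fails
C9: E = 13 is odd  holds
C10: |1 − 7| = 6  holds
C11: values 1 ≤ 7 ≤ 13  holds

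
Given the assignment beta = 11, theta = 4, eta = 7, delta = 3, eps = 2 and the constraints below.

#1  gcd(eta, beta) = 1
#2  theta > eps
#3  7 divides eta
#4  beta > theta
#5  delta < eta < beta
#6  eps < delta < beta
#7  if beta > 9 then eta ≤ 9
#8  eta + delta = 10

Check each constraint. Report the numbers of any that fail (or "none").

#1 gcd(7, 11) = 1  yes
#2 theta = 4, eps = 2; 4 > 2  yes
#3 7 / 7 = 1, so 7 divides 7  yes
#4 beta = 11, theta = 4; 11 > 4  yes
#5 values 3 < 7 < 11  yes
#6 values 2 < 3 < 11  yes
#7 beta = 11 > 9, so we need eta ≤ 9; eta = 7 ≤ 9  yes
#8 eta + delta = 7 + 3 = 10  yes

No violations.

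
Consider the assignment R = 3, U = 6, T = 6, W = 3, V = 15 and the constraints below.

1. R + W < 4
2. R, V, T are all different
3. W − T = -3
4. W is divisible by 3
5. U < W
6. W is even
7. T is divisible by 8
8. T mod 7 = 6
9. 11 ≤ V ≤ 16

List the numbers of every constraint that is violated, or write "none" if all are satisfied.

1. R + W = 3 + 3 = 6; 6 ≥ 4, bound 4 not met  ✗
2. values 3, 15, 6 are pairwise distinct  ✓
3. W − T = 3 − 6 = -3  ✓
4. 3 / 3 = 1, so 3 divides 3  ✓
5. U = 6, W = 3; 6 ≥ 3 (want <)  ✗
6. W = 3 is odd  ✗
7. 6 = 8×0 + 6, so 8 does not divide 6  ✗
8. 6 mod 7 = 6  ✓
9. V = 15 lies in [11, 16]  ✓

Constraints 1, 5, 6, and 7 do not hold.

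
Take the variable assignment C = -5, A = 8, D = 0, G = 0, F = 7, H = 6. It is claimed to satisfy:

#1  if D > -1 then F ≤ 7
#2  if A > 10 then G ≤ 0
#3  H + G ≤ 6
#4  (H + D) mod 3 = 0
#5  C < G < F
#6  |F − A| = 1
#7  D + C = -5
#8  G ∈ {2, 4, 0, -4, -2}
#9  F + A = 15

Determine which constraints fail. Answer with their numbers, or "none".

None — every constraint holds.

#1 D = 0 > -1, so we need F ≤ 7; F = 7 ≤ 7 — holds.
#2 A = 8, not > 10; antecedent false, conditional vacuously true — holds.
#3 H + G = 6 + 0 = 6; 6 ≤ 6 — holds.
#4 H + D = 6; 6 mod 3 = 0 — holds.
#5 values -5 < 0 < 7 — holds.
#6 |7 − 8| = 1 — holds.
#7 D + C = 0 + (-5) = -5 — holds.
#8 G = 0 is in {2, 4, 0, -4, -2} — holds.
#9 F + A = 7 + 8 = 15 — holds.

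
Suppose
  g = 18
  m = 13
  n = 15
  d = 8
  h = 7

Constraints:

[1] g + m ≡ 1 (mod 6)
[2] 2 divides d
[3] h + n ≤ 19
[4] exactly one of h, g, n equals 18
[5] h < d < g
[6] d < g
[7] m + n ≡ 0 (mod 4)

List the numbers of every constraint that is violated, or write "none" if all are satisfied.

[1] g + m = 31; 31 mod 6 = 1  true
[2] 8 / 2 = 4, so 2 divides 8  true
[3] h + n = 7 + 15 = 22; 22 > 19, bound 19 not met  false
[4] h=7, g=18, n=15; 1 of them equals 18  true
[5] values 7 < 8 < 18  true
[6] d = 8, g = 18; 8 < 18  true
[7] m + n = 28; 28 mod 4 = 0  true

Constraint 3 is violated.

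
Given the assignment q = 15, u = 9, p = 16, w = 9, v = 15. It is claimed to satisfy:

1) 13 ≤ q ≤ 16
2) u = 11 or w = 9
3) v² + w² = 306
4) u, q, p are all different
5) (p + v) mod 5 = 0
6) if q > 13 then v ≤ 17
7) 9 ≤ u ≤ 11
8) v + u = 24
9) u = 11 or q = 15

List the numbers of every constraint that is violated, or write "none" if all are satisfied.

1) q = 15 lies in [13, 16]  ✔
2) u = 9 ≠ 11, but w = 9 = 9 (second disjunct)  ✔
3) v² + w² = 15² + 9² = 225 + 81 = 306  ✔
4) values 9, 15, 16 are pairwise distinct  ✔
5) p + v = 31; 31 mod 5 = 1, not 0  ✘
6) q = 15 > 13, so we need v ≤ 17; v = 15 ≤ 17  ✔
7) u = 9 lies in [9, 11]  ✔
8) v + u = 15 + 9 = 24  ✔
9) u = 9 ≠ 11, but q = 15 = 15 (second disjunct)  ✔

The assignment fails constraint 5.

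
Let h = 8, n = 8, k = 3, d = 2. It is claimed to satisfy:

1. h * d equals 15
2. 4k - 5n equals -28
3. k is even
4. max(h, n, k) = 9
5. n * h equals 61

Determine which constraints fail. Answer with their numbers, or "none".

1. h * d = 8 * 2 = 16, not 15 — does not hold.
2. 4k - 5n = 4(3) - 5(8) = -28 — holds.
3. k = 3 is odd — does not hold.
4. max(8, 8, 3) = 8, not 9 — does not hold.
5. n * h = 8 * 8 = 64, not 61 — does not hold.

No — constraints 1, 3, 4, 5 are not satisfied.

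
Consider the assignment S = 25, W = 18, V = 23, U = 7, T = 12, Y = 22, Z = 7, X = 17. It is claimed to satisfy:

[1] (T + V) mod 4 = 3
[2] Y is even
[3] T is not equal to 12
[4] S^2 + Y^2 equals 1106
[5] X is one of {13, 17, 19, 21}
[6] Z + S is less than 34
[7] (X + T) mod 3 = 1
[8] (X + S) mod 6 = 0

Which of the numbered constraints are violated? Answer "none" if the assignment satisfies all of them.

The assignment fails constraints 3, 4, and 7.

[1] T + V = 35; 35 mod 4 = 3  yes
[2] Y = 22 is even  yes
[3] T = 12, but 12 is required to differ  no
[4] S^2 + Y^2 = 25^2 + 22^2 = 625 + 484 = 1109, not 1106  no
[5] X = 17 is in {13, 17, 19, 21}  yes
[6] Z + S = 7 + 25 = 32; 32 < 34  yes
[7] X + T = 29; 29 mod 3 = 2, not 1  no
[8] X + S = 42; 42 mod 6 = 0  yes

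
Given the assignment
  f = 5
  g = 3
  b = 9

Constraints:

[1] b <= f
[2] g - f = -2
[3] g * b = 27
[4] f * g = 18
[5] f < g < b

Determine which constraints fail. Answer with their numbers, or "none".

Constraints 1, 4, 5 are violated.

[1] b = 9, f = 5; 9 > 5 (want ≤) — violated.
[2] g - f = 3 - 5 = -2 — satisfied.
[3] g * b = 3 * 9 = 27 — satisfied.
[4] f * g = 5 * 3 = 15, not 18 — violated.
[5] values 5, 3, 9; f = 5 is not < g = 3 — violated.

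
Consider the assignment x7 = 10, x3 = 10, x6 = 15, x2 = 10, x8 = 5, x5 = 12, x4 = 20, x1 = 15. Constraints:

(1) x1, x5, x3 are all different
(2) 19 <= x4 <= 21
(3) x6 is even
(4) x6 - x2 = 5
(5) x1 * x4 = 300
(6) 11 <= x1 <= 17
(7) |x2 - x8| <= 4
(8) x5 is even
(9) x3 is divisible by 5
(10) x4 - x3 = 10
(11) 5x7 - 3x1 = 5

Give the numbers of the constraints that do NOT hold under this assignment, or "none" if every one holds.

(1) values 15, 12, 10 are pairwise distinct  yes
(2) x4 = 20 lies in [19, 21]  yes
(3) x6 = 15 is odd  no
(4) x6 - x2 = 15 - 10 = 5  yes
(5) x1 * x4 = 15 * 20 = 300  yes
(6) x1 = 15 lies in [11, 17]  yes
(7) |10 - 5| = 5; 5 > 4, exceeds bound 4  no
(8) x5 = 12 is even  yes
(9) 10 / 5 = 2, so 5 divides 10  yes
(10) x4 - x3 = 20 - 10 = 10  yes
(11) 5x7 - 3x1 = 5(10) - 3(15) = 5  yes

No — constraints 3 and 7 are not satisfied.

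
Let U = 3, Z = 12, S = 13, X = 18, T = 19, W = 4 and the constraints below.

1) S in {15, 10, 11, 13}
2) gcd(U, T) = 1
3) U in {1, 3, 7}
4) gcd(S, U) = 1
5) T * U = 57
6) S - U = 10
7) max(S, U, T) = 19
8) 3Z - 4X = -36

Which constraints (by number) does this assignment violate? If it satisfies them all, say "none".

1) S = 13 is in {15, 10, 11, 13}  OK
2) gcd(3, 19) = 1  OK
3) U = 3 is in {1, 3, 7}  OK
4) gcd(13, 3) = 1  OK
5) T * U = 19 * 3 = 57  OK
6) S - U = 13 - 3 = 10  OK
7) max(13, 3, 19) = 19  OK
8) 3Z - 4X = 3(12) - 4(18) = -36  OK

None — every constraint holds.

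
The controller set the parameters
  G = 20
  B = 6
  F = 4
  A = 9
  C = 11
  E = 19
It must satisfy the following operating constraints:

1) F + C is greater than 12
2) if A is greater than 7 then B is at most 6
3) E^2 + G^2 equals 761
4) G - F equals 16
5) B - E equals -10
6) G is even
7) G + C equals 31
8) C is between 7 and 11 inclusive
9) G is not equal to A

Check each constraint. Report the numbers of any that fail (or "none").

1) F + C = 4 + 11 = 15; 15 > 12  OK
2) A = 9 > 7, so we need B ≤ 6; B = 6 ≤ 6  OK
3) E^2 + G^2 = 19^2 + 20^2 = 361 + 400 = 761  OK
4) G - F = 20 - 4 = 16  OK
5) B - E = 6 - 19 = -13, not -10  FAIL
6) G = 20 is even  OK
7) G + C = 20 + 11 = 31  OK
8) C = 11 lies in [7, 11]  OK
9) G = 20, A = 9; distinct  OK

Constraint 5 is violated.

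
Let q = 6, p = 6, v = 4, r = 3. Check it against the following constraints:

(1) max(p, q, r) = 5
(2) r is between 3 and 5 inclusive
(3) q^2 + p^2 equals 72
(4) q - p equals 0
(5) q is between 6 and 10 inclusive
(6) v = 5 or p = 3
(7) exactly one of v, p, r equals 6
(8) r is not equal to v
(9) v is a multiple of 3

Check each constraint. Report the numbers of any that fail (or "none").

(1) max(6, 6, 3) = 6, not 5 — fails.
(2) r = 3 lies in [3, 5] — holds.
(3) q^2 + p^2 = 6^2 + 6^2 = 36 + 36 = 72 — holds.
(4) q - p = 6 - 6 = 0 — holds.
(5) q = 6 lies in [6, 10] — holds.
(6) v = 4 ≠ 5 and p = 6 ≠ 3; both disjuncts false — fails.
(7) v=4, p=6, r=3; 1 of them equals 6 — holds.
(8) r = 3, v = 4; distinct — holds.
(9) 4 = 3*1 + 1, so 3 does not divide 4 — fails.

Violated: 1, 6, and 9.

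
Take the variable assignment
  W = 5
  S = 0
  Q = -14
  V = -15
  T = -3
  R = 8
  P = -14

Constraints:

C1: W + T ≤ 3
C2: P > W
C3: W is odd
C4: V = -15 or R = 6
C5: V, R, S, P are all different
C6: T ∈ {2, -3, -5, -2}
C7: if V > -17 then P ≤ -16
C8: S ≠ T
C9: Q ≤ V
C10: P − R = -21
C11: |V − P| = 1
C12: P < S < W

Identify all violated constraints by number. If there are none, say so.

C1: W + T = 5 + (-3) = 2; 2 ≤ 3  yes
C2: P = -14, W = 5; -14 ≤ 5 (want >)  no
C3: W = 5 is odd  yes
C4: V = -15 = -15 (first disjunct)  yes
C5: values -15, 8, 0, -14 are pairwise distinct  yes
C6: T = -3 is in {2, -3, -5, -2}  yes
C7: V = -15 > -17, so we need P ≤ -16; but P = -14 > -16  no
C8: S = 0, T = -3; distinct  yes
C9: Q = -14, V = -15; -14 > -15 (want ≤)  no
C10: P − R = -14 − 8 = -22, not -21  no
C11: |-15 − (-14)| = 1  yes
C12: values -14 < 0 < 5  yes

Constraints 2, 7, 9, and 10 do not hold.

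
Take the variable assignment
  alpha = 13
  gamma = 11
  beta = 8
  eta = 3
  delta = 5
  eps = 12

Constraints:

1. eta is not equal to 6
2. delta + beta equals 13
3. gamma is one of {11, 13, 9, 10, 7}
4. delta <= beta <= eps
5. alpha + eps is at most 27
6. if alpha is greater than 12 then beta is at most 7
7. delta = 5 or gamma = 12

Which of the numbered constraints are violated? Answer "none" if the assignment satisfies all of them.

1. eta = 3, and 3 ≠ 6 — holds.
2. delta + beta = 5 + 8 = 13 — holds.
3. gamma = 11 is in {11, 13, 9, 10, 7} — holds.
4. values 5 <= 8 <= 12 — holds.
5. alpha + eps = 13 + 12 = 25; 25 ≤ 27 — holds.
6. alpha = 13 > 12, so we need beta ≤ 7; but beta = 8 > 7 — does not hold.
7. delta = 5 = 5 (first disjunct) — holds.

Constraint 6 does not hold.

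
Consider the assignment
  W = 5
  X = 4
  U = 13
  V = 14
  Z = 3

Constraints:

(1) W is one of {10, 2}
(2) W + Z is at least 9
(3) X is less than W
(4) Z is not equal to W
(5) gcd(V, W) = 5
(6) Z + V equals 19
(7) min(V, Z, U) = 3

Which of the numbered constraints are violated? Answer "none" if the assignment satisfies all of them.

(1) W = 5 is not in {10, 2} — violated.
(2) W + Z = 5 + 3 = 8; 8 < 9, bound 9 not met — violated.
(3) X = 4, W = 5; 4 < 5 — satisfied.
(4) Z = 3, W = 5; distinct — satisfied.
(5) gcd(14, 5) = 1, not 5 — violated.
(6) Z + V = 3 + 14 = 17, not 19 — violated.
(7) min(14, 3, 13) = 3 — satisfied.

No — constraints 1, 2, 5, 6 are not satisfied.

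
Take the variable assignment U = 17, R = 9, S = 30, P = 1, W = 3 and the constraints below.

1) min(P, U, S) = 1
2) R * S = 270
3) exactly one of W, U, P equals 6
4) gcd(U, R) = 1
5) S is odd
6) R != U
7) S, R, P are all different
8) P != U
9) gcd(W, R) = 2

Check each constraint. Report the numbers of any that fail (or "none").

1) min(1, 17, 30) = 1 — holds.
2) R * S = 9 * 30 = 270 — holds.
3) W=3, U=17, P=1; 0 of them equal 6, not exactly one — does not hold.
4) gcd(17, 9) = 1 — holds.
5) S = 30 is even — does not hold.
6) R = 9, U = 17; distinct — holds.
7) values 30, 9, 1 are pairwise distinct — holds.
8) P = 1, U = 17; distinct — holds.
9) gcd(3, 9) = 3, not 2 — does not hold.

Violated: 3, 5, and 9.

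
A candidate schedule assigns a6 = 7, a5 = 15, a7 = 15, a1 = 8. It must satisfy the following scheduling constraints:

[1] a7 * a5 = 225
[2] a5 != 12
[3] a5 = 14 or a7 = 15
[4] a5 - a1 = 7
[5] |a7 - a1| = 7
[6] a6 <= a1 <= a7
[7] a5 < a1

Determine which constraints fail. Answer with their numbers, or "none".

[1] a7 * a5 = 15 * 15 = 225 — OK.
[2] a5 = 15, and 15 ≠ 12 — OK.
[3] a5 = 15 ≠ 14, but a7 = 15 = 15 (second disjunct) — OK.
[4] a5 - a1 = 15 - 8 = 7 — OK.
[5] |15 - 8| = 7 — OK.
[6] values 7 <= 8 <= 15 — OK.
[7] a5 = 15, a1 = 8; 15 ≥ 8 (want <) — violated.

No — constraint 7 is not satisfied.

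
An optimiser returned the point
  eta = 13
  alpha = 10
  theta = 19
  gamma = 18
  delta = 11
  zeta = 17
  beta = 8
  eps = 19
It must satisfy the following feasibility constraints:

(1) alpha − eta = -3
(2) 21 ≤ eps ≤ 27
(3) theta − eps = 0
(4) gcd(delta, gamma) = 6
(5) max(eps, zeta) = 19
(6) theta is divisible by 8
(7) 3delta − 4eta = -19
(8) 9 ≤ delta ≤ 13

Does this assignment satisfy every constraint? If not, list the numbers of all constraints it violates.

Violated: 2, 4, 6.

(1) alpha − eta = 10 − 13 = -3 — satisfied.
(2) eps = 19 is outside [21, 27] — violated.
(3) theta − eps = 19 − 19 = 0 — satisfied.
(4) gcd(11, 18) = 1, not 6 — violated.
(5) max(19, 17) = 19 — satisfied.
(6) 19 = 8×2 + 3, so 8 does not divide 19 — violated.
(7) 3delta − 4eta = 3(11) − 4(13) = -19 — satisfied.
(8) delta = 11 lies in [9, 13] — satisfied.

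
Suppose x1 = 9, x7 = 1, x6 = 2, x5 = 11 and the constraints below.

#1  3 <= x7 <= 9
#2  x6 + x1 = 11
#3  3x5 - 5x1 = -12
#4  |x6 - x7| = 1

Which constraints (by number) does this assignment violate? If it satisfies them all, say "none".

The assignment fails constraint 1.

#1 x7 = 1 is outside [3, 9]  ✗
#2 x6 + x1 = 2 + 9 = 11  ✓
#3 3x5 - 5x1 = 3(11) - 5(9) = -12  ✓
#4 |2 - 1| = 1  ✓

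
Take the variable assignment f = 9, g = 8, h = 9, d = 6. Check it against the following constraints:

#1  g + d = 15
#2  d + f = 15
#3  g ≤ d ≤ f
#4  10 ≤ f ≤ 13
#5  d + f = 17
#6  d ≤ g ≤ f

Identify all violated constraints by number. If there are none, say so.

Violated: 1, 3, 4, and 5.

#1 g + d = 8 + 6 = 14, not 15 — does not hold.
#2 d + f = 6 + 9 = 15 — holds.
#3 values 8, 6, 9; g = 8 is not ≤ d = 6 — does not hold.
#4 f = 9 is outside [10, 13] — does not hold.
#5 d + f = 6 + 9 = 15, not 17 — does not hold.
#6 values 6 ≤ 8 ≤ 9 — holds.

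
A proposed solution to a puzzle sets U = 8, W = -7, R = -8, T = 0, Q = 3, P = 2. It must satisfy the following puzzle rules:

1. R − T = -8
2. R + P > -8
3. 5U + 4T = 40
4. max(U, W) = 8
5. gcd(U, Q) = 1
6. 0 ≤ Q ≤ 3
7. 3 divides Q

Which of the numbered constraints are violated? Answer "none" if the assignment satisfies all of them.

1. R − T = -8 − 0 = -8  yes
2. R + P = -8 + 2 = -6; -6 > -8  yes
3. 5U + 4T = 5(8) + 4(0) = 40  yes
4. max(8, -7) = 8  yes
5. gcd(8, 3) = 1  yes
6. Q = 3 lies in [0, 3]  yes
7. 3 / 3 = 1, so 3 divides 3  yes

Yes — all constraints hold.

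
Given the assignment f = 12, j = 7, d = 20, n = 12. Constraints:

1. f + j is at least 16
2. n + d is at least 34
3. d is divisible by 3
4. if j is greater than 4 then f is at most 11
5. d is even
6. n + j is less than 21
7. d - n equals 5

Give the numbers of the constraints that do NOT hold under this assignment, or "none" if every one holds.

1. f + j = 12 + 7 = 19; 19 ≥ 16  ✔
2. n + d = 12 + 20 = 32; 32 < 34, bound 34 not met  ✘
3. 20 = 3*6 + 2, so 3 does not divide 20  ✘
4. j = 7 > 4, so we need f ≤ 11; but f = 12 > 11  ✘
5. d = 20 is even  ✔
6. n + j = 12 + 7 = 19; 19 < 21  ✔
7. d - n = 20 - 12 = 8, not 5  ✘

Constraints 2, 3, 4, 7 are violated.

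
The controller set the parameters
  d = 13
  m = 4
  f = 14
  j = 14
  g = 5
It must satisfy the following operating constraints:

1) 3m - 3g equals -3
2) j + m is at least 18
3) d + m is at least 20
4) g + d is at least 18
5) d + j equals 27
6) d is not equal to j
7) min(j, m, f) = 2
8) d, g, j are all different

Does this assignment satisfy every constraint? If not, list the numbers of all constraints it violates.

The assignment fails constraints 3, 7.

1) 3m - 3g = 3(4) - 3(5) = -3 — OK.
2) j + m = 14 + 4 = 18; 18 ≥ 18 — OK.
3) d + m = 13 + 4 = 17; 17 < 20, bound 20 not met — violated.
4) g + d = 5 + 13 = 18; 18 ≥ 18 — OK.
5) d + j = 13 + 14 = 27 — OK.
6) d = 13, j = 14; distinct — OK.
7) min(14, 4, 14) = 4, not 2 — violated.
8) values 13, 5, 14 are pairwise distinct — OK.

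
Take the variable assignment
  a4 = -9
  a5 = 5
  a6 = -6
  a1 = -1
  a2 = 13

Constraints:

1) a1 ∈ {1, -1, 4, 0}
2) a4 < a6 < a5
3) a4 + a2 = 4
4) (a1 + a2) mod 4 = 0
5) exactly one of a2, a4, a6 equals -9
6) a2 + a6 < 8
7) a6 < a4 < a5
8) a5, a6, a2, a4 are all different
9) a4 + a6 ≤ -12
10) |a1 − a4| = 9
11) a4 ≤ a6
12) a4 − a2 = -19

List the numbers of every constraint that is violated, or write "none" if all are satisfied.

Constraints 7, 10, and 12 do not hold.

1) a1 = -1 is in {1, -1, 4, 0} — satisfied.
2) values -9 < -6 < 5 — satisfied.
3) a4 + a2 = -9 + 13 = 4 — satisfied.
4) a1 + a2 = 12; 12 mod 4 = 0 — satisfied.
5) a2=13, a4=-9, a6=-6; 1 of them equals -9 — satisfied.
6) a2 + a6 = 13 + (-6) = 7; 7 < 8 — satisfied.
7) values -6, -9, 5; a6 = -6 is not < a4 = -9 — violated.
8) values 5, -6, 13, -9 are pairwise distinct — satisfied.
9) a4 + a6 = -9 + (-6) = -15; -15 ≤ -12 — satisfied.
10) |-1 − (-9)| = 8, not 9 — violated.
11) a4 = -9, a6 = -6; -9 ≤ -6 — satisfied.
12) a4 − a2 = -9 − 13 = -22, not -19 — violated.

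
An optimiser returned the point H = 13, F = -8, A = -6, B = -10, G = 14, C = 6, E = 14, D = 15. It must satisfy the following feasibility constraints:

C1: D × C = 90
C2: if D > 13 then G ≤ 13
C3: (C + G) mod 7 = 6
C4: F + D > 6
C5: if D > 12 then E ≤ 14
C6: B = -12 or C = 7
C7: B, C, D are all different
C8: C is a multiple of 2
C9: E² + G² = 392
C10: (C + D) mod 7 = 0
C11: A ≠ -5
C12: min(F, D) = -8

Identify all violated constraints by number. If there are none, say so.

C1: D × C = 15 × 6 = 90  holds
C2: D = 15 > 13, so we need G ≤ 13; but G = 14 > 13  fails
C3: C + G = 20; 20 mod 7 = 6  holds
C4: F + D = -8 + 15 = 7; 7 > 6  holds
C5: D = 15 > 12, so we need E ≤ 14; E = 14 ≤ 14  holds
C6: B = -10 ≠ -12 and C = 6 ≠ 7; both disjuncts false  fails
C7: values -10, 6, 15 are pairwise distinct  holds
C8: 6 / 2 = 3, so 2 divides 6  holds
C9: E² + G² = 14² + 14² = 196 + 196 = 392  holds
C10: C + D = 21; 21 mod 7 = 0  holds
C11: A = -6, and -6 ≠ -5  holds
C12: min(-8, 15) = -8  holds

Constraints 2, 6 do not hold.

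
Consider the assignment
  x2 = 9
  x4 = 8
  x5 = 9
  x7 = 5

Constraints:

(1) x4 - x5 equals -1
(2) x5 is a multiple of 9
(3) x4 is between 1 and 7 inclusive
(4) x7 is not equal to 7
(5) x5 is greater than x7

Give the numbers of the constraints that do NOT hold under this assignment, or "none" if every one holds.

The assignment fails constraint 3.

(1) x4 - x5 = 8 - 9 = -1  true
(2) 9 / 9 = 1, so 9 divides 9  true
(3) x4 = 8 is outside [1, 7]  false
(4) x7 = 5, and 5 ≠ 7  true
(5) x5 = 9, x7 = 5; 9 > 5  true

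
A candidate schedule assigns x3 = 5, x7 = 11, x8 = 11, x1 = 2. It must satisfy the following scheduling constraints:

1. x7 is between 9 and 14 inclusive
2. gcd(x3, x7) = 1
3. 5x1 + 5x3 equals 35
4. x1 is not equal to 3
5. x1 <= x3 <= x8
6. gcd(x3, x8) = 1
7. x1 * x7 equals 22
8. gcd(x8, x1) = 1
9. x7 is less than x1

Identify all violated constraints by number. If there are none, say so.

No — constraint 9 is not satisfied.

1. x7 = 11 lies in [9, 14]  ✓
2. gcd(5, 11) = 1  ✓
3. 5x1 + 5x3 = 5(2) + 5(5) = 35  ✓
4. x1 = 2, and 2 ≠ 3  ✓
5. values 2 <= 5 <= 11  ✓
6. gcd(5, 11) = 1  ✓
7. x1 * x7 = 2 * 11 = 22  ✓
8. gcd(11, 2) = 1  ✓
9. x7 = 11, x1 = 2; 11 ≥ 2 (want <)  ✗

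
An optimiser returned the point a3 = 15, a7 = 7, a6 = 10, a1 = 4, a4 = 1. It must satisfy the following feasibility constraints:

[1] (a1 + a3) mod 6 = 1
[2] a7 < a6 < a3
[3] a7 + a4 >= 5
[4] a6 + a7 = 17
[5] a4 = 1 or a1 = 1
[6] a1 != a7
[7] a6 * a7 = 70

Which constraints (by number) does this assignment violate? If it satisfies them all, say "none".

[1] a1 + a3 = 19; 19 mod 6 = 1 — satisfied.
[2] values 7 < 10 < 15 — satisfied.
[3] a7 + a4 = 7 + 1 = 8; 8 ≥ 5 — satisfied.
[4] a6 + a7 = 10 + 7 = 17 — satisfied.
[5] a4 = 1 = 1 (first disjunct) — satisfied.
[6] a1 = 4, a7 = 7; distinct — satisfied.
[7] a6 * a7 = 10 * 7 = 70 — satisfied.

The assignment satisfies every constraint.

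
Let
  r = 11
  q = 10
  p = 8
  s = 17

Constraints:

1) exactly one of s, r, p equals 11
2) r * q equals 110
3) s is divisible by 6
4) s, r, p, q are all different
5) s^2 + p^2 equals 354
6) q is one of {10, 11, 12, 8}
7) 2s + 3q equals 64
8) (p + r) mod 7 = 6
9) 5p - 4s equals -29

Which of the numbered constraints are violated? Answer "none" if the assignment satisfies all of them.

Constraints 3, 5, 8, and 9 do not hold.

1) s=17, r=11, p=8; 1 of them equals 11 — holds.
2) r * q = 11 * 10 = 110 — holds.
3) 17 = 6*2 + 5, so 6 does not divide 17 — does not hold.
4) values 17, 11, 8, 10 are pairwise distinct — holds.
5) s^2 + p^2 = 17^2 + 8^2 = 289 + 64 = 353, not 354 — does not hold.
6) q = 10 is in {10, 11, 12, 8} — holds.
7) 2s + 3q = 2(17) + 3(10) = 64 — holds.
8) p + r = 19; 19 mod 7 = 5, not 6 — does not hold.
9) 5p - 4s = 5(8) - 4(17) = -28, not -29 — does not hold.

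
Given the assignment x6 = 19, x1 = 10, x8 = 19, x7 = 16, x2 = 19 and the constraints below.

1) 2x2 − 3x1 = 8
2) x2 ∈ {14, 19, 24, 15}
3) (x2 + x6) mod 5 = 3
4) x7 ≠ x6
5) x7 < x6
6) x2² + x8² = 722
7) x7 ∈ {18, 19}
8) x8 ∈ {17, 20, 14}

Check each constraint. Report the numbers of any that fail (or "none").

1) 2x2 − 3x1 = 2(19) − 3(10) = 8 — holds.
2) x2 = 19 is in {14, 19, 24, 15} — holds.
3) x2 + x6 = 38; 38 mod 5 = 3 — holds.
4) x7 = 16, x6 = 19; distinct — holds.
5) x7 = 16, x6 = 19; 16 < 19 — holds.
6) x2² + x8² = 19² + 19² = 361 + 361 = 722 — holds.
7) x7 = 16 is not in {18, 19} — does not hold.
8) x8 = 19 is not in {17, 20, 14} — does not hold.

Violated: 7 and 8.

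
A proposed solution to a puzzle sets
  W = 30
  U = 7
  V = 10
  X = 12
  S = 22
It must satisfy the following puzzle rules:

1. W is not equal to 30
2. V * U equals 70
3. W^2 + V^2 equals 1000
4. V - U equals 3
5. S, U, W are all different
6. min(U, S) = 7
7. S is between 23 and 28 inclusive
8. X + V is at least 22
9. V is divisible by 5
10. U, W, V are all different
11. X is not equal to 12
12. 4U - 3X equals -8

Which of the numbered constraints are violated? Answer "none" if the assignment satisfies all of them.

Violated: 1, 7, and 11.

1. W = 30, but 30 is required to differ — violated.
2. V * U = 10 * 7 = 70 — satisfied.
3. W^2 + V^2 = 30^2 + 10^2 = 900 + 100 = 1000 — satisfied.
4. V - U = 10 - 7 = 3 — satisfied.
5. values 22, 7, 30 are pairwise distinct — satisfied.
6. min(7, 22) = 7 — satisfied.
7. S = 22 is outside [23, 28] — violated.
8. X + V = 12 + 10 = 22; 22 ≥ 22 — satisfied.
9. 10 / 5 = 2, so 5 divides 10 — satisfied.
10. values 7, 30, 10 are pairwise distinct — satisfied.
11. X = 12, but 12 is required to differ — violated.
12. 4U - 3X = 4(7) - 3(12) = -8 — satisfied.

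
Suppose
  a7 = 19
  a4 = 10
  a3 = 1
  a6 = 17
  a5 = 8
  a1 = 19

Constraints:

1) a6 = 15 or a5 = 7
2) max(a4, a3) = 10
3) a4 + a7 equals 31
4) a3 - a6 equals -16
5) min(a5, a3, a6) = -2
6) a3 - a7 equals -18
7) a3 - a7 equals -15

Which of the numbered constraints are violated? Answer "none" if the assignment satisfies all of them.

Constraints 1, 3, 5, and 7 are violated.

1) a6 = 17 ≠ 15 and a5 = 8 ≠ 7; both disjuncts false — fails.
2) max(10, 1) = 10 — holds.
3) a4 + a7 = 10 + 19 = 29, not 31 — fails.
4) a3 - a6 = 1 - 17 = -16 — holds.
5) min(8, 1, 17) = 1, not -2 — fails.
6) a3 - a7 = 1 - 19 = -18 — holds.
7) a3 - a7 = 1 - 19 = -18, not -15 — fails.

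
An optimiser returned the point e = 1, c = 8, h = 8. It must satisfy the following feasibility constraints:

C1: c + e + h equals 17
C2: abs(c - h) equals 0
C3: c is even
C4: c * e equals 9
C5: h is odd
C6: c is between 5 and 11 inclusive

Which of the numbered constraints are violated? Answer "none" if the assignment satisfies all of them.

The assignment fails constraints 4, 5.

C1: c + e + h = 8 + 1 + 8 = 17  holds
C2: abs(8 - 8) = 0  holds
C3: c = 8 is even  holds
C4: c * e = 8 * 1 = 8, not 9  fails
C5: h = 8 is even  fails
C6: c = 8 lies in [5, 11]  holds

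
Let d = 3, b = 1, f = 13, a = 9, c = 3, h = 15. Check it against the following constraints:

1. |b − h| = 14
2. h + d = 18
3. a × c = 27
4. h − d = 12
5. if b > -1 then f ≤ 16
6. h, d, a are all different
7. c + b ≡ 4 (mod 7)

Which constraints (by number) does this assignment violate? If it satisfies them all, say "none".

1. |1 − 15| = 14 — holds.
2. h + d = 15 + 3 = 18 — holds.
3. a × c = 9 × 3 = 27 — holds.
4. h − d = 15 − 3 = 12 — holds.
5. b = 1 > -1, so we need f ≤ 16; f = 13 ≤ 16 — holds.
6. values 15, 3, 9 are pairwise distinct — holds.
7. c + b = 4; 4 mod 7 = 4 — holds.

The assignment satisfies every constraint.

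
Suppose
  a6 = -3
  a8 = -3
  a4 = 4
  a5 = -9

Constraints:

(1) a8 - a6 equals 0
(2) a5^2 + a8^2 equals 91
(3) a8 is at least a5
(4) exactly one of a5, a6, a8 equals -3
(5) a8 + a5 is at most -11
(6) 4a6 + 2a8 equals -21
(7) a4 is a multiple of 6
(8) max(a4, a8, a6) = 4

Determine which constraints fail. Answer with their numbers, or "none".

The assignment fails constraints 2, 4, 6, and 7.

(1) a8 - a6 = -3 - (-3) = 0 — OK.
(2) a5^2 + a8^2 = (-9)^2 + (-3)^2 = 81 + 9 = 90, not 91 — violated.
(3) a8 = -3, a5 = -9; -3 ≥ -9 — OK.
(4) a5=-9, a6=-3, a8=-3; 2 of them equal -3, not exactly one — violated.
(5) a8 + a5 = -3 + (-9) = -12; -12 ≤ -11 — OK.
(6) 4a6 + 2a8 = 4(-3) + 2(-3) = -18, not -21 — violated.
(7) 4 = 6*0 + 4, so 6 does not divide 4 — violated.
(8) max(4, -3, -3) = 4 — OK.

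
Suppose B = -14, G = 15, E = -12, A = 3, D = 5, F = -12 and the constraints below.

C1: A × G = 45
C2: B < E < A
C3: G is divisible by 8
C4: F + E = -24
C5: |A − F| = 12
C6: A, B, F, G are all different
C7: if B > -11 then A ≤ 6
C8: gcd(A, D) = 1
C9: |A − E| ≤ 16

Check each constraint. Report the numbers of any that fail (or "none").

Constraints 3 and 5 are violated.

C1: A × G = 3 × 15 = 45 — satisfied.
C2: values -14 < -12 < 3 — satisfied.
C3: 15 = 8×1 + 7, so 8 does not divide 15 — violated.
C4: F + E = -12 + (-12) = -24 — satisfied.
C5: |3 − (-12)| = 15, not 12 — violated.
C6: values 3, -14, -12, 15 are pairwise distinct — satisfied.
C7: B = -14, not > -11; antecedent false, conditional vacuously true — satisfied.
C8: gcd(3, 5) = 1 — satisfied.
C9: |3 − (-12)| = 15; 15 ≤ 16 — satisfied.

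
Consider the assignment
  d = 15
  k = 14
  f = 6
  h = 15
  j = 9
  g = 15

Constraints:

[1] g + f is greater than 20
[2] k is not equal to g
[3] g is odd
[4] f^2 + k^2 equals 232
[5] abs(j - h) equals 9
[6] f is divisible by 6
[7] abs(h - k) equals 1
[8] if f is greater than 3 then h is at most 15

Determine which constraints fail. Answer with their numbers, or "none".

The assignment fails constraint 5.

[1] g + f = 15 + 6 = 21; 21 > 20 — satisfied.
[2] k = 14, g = 15; distinct — satisfied.
[3] g = 15 is odd — satisfied.
[4] f^2 + k^2 = 6^2 + 14^2 = 36 + 196 = 232 — satisfied.
[5] abs(9 - 15) = 6, not 9 — violated.
[6] 6 / 6 = 1, so 6 divides 6 — satisfied.
[7] abs(15 - 14) = 1 — satisfied.
[8] f = 6 > 3, so we need h ≤ 15; h = 15 ≤ 15 — satisfied.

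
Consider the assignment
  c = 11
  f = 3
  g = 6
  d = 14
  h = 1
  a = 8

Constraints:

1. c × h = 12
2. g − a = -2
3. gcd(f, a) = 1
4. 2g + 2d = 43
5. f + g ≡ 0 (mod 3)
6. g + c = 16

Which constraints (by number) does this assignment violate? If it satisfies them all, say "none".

1. c × h = 11 × 1 = 11, not 12  false
2. g − a = 6 − 8 = -2  true
3. gcd(3, 8) = 1  true
4. 2g + 2d = 2(6) + 2(14) = 40, not 43  false
5. f + g = 9; 9 mod 3 = 0  true
6. g + c = 6 + 11 = 17, not 16  false

The assignment fails constraints 1, 4, and 6.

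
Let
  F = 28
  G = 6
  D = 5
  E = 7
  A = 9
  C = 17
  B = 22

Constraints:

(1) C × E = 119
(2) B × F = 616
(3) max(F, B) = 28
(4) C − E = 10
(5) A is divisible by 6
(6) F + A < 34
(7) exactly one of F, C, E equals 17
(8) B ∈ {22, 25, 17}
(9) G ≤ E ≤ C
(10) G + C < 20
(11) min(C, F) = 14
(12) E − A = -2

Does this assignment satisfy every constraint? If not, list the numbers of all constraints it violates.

(1) C × E = 17 × 7 = 119  OK
(2) B × F = 22 × 28 = 616  OK
(3) max(28, 22) = 28  OK
(4) C − E = 17 − 7 = 10  OK
(5) 9 = 6×1 + 3, so 6 does not divide 9  FAIL
(6) F + A = 28 + 9 = 37; 37 ≥ 34, bound 34 not met  FAIL
(7) F=28, C=17, E=7; 1 of them equals 17  OK
(8) B = 22 is in {22, 25, 17}  OK
(9) values 6 ≤ 7 ≤ 17  OK
(10) G + C = 6 + 17 = 23; 23 ≥ 20, bound 20 not met  FAIL
(11) min(17, 28) = 17, not 14  FAIL
(12) E − A = 7 − 9 = -2  OK

Violated: 5, 6, 10, and 11.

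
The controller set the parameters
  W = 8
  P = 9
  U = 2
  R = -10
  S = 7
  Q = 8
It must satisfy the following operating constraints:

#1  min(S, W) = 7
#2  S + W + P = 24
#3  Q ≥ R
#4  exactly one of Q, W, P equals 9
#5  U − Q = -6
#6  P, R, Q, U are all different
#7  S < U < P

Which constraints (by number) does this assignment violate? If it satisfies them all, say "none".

Constraint 7 does not hold.

#1 min(7, 8) = 7  holds
#2 S + W + P = 7 + 8 + 9 = 24  holds
#3 Q = 8, R = -10; 8 ≥ -10  holds
#4 Q=8, W=8, P=9; 1 of them equals 9  holds
#5 U − Q = 2 − 8 = -6  holds
#6 values 9, -10, 8, 2 are pairwise distinct  holds
#7 values 7, 2, 9; S = 7 is not < U = 2  fails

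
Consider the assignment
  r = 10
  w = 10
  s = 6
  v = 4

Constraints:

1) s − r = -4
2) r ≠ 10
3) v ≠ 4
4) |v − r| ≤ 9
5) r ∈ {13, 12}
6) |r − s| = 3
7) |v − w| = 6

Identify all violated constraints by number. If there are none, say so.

Constraints 2, 3, 5, and 6 do not hold.

1) s − r = 6 − 10 = -4  OK
2) r = 10, but 10 is required to differ  FAIL
3) v = 4, but 4 is required to differ  FAIL
4) |4 − 10| = 6; 6 ≤ 9  OK
5) r = 10 is not in {13, 12}  FAIL
6) |10 − 6| = 4, not 3  FAIL
7) |4 − 10| = 6  OK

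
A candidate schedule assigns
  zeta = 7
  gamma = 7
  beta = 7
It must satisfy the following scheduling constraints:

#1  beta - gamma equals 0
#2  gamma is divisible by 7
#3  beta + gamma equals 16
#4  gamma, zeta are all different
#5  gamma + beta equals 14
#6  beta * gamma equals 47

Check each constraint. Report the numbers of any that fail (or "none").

#1 beta - gamma = 7 - 7 = 0  OK
#2 7 / 7 = 1, so 7 divides 7  OK
#3 beta + gamma = 7 + 7 = 14, not 16  FAIL
#4 gamma = zeta = 7, not all different  FAIL
#5 gamma + beta = 7 + 7 = 14  OK
#6 beta * gamma = 7 * 7 = 49, not 47  FAIL

The assignment fails constraints 3, 4, and 6.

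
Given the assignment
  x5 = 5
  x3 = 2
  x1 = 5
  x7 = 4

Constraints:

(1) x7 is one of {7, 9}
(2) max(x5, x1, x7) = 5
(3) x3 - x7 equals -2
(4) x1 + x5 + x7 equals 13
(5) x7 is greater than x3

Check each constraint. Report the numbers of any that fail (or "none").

The assignment fails constraints 1, 4.

(1) x7 = 4 is not in {7, 9} — fails.
(2) max(5, 5, 4) = 5 — holds.
(3) x3 - x7 = 2 - 4 = -2 — holds.
(4) x1 + x5 + x7 = 5 + 5 + 4 = 14, not 13 — fails.
(5) x7 = 4, x3 = 2; 4 > 2 — holds.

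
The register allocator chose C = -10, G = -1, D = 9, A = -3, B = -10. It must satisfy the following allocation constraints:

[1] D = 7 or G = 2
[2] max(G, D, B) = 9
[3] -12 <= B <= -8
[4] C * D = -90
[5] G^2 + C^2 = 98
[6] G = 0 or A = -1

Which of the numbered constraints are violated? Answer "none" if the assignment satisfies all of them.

Constraints 1, 5, 6 are violated.

[1] D = 9 ≠ 7 and G = -1 ≠ 2; both disjuncts false — does not hold.
[2] max(-1, 9, -10) = 9 — holds.
[3] B = -10 lies in [-12, -8] — holds.
[4] C * D = -10 * 9 = -90 — holds.
[5] G^2 + C^2 = (-1)^2 + (-10)^2 = 1 + 100 = 101, not 98 — does not hold.
[6] G = -1 ≠ 0 and A = -3 ≠ -1; both disjuncts false — does not hold.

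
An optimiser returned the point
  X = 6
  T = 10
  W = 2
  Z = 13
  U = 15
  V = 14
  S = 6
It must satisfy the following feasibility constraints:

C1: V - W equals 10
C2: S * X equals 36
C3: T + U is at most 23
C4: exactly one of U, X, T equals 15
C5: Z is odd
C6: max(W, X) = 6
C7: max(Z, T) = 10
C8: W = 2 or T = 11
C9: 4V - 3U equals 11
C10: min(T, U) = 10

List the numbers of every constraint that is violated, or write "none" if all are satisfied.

C1: V - W = 14 - 2 = 12, not 10  false
C2: S * X = 6 * 6 = 36  true
C3: T + U = 10 + 15 = 25; 25 > 23, bound 23 not met  false
C4: U=15, X=6, T=10; 1 of them equals 15  true
C5: Z = 13 is odd  true
C6: max(2, 6) = 6  true
C7: max(13, 10) = 13, not 10  false
C8: W = 2 = 2 (first disjunct)  true
C9: 4V - 3U = 4(14) - 3(15) = 11  true
C10: min(10, 15) = 10  true

Violated: 1, 3, 7.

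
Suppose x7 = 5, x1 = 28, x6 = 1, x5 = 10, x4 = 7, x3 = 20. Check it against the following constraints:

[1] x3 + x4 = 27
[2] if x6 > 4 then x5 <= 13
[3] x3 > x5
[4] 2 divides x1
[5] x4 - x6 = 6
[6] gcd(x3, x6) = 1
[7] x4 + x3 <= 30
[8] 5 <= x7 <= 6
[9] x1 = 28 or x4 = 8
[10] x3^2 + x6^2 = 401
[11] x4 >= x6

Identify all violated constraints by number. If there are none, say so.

None — every constraint holds.

[1] x3 + x4 = 20 + 7 = 27  true
[2] x6 = 1, not > 4; antecedent false, conditional vacuously true  true
[3] x3 = 20, x5 = 10; 20 > 10  true
[4] 28 / 2 = 14, so 2 divides 28  true
[5] x4 - x6 = 7 - 1 = 6  true
[6] gcd(20, 1) = 1  true
[7] x4 + x3 = 7 + 20 = 27; 27 ≤ 30  true
[8] x7 = 5 lies in [5, 6]  true
[9] x1 = 28 = 28 (first disjunct)  true
[10] x3^2 + x6^2 = 20^2 + 1^2 = 400 + 1 = 401  true
[11] x4 = 7, x6 = 1; 7 ≥ 1  true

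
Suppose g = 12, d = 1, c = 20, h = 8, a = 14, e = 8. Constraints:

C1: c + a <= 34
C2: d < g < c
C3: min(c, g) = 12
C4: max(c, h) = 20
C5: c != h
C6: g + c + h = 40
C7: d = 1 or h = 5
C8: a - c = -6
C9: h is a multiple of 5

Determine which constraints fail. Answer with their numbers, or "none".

C1: c + a = 20 + 14 = 34; 34 ≤ 34  OK
C2: values 1 < 12 < 20  OK
C3: min(20, 12) = 12  OK
C4: max(20, 8) = 20  OK
C5: c = 20, h = 8; distinct  OK
C6: g + c + h = 12 + 20 + 8 = 40  OK
C7: d = 1 = 1 (first disjunct)  OK
C8: a - c = 14 - 20 = -6  OK
C9: 8 = 5*1 + 3, so 5 does not divide 8  FAIL

Violated: 9.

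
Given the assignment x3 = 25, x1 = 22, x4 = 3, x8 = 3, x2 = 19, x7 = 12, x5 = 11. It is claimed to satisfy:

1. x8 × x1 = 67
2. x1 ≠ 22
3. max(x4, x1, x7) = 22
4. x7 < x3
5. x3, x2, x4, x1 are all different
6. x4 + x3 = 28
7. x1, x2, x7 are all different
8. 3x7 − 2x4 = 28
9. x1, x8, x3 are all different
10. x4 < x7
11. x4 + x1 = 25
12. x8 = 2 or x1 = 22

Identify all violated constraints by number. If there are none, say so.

1. x8 × x1 = 3 × 22 = 66, not 67 — violated.
2. x1 = 22, but 22 is required to differ — violated.
3. max(3, 22, 12) = 22 — satisfied.
4. x7 = 12, x3 = 25; 12 < 25 — satisfied.
5. values 25, 19, 3, 22 are pairwise distinct — satisfied.
6. x4 + x3 = 3 + 25 = 28 — satisfied.
7. values 22, 19, 12 are pairwise distinct — satisfied.
8. 3x7 − 2x4 = 3(12) − 2(3) = 30, not 28 — violated.
9. values 22, 3, 25 are pairwise distinct — satisfied.
10. x4 = 3, x7 = 12; 3 < 12 — satisfied.
11. x4 + x1 = 3 + 22 = 25 — satisfied.
12. x8 = 3 ≠ 2, but x1 = 22 = 22 (second disjunct) — satisfied.

Constraints 1, 2, 8 are violated.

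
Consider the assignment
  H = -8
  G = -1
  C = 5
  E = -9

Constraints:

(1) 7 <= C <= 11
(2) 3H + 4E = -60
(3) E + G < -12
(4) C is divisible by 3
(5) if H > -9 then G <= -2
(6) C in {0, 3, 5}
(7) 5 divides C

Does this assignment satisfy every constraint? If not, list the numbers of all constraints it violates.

(1) C = 5 is outside [7, 11] — violated.
(2) 3H + 4E = 3(-8) + 4(-9) = -60 — satisfied.
(3) E + G = -9 + (-1) = -10; -10 ≥ -12, bound -12 not met — violated.
(4) 5 = 3*1 + 2, so 3 does not divide 5 — violated.
(5) H = -8 > -9, so we need G ≤ -2; but G = -1 > -2 — violated.
(6) C = 5 is in {0, 3, 5} — satisfied.
(7) 5 / 5 = 1, so 5 divides 5 — satisfied.

The assignment fails constraints 1, 3, 4, 5.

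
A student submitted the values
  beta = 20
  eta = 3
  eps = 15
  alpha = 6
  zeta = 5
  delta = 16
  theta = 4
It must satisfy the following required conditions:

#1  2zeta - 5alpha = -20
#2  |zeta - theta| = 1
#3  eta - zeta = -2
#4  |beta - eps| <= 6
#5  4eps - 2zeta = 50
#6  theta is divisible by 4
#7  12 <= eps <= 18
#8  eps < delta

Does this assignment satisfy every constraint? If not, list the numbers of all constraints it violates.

#1 2zeta - 5alpha = 2(5) - 5(6) = -20  holds
#2 |5 - 4| = 1  holds
#3 eta - zeta = 3 - 5 = -2  holds
#4 |20 - 15| = 5; 5 ≤ 6  holds
#5 4eps - 2zeta = 4(15) - 2(5) = 50  holds
#6 4 / 4 = 1, so 4 divides 4  holds
#7 eps = 15 lies in [12, 18]  holds
#8 eps = 15, delta = 16; 15 < 16  holds

All constraints are satisfied.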